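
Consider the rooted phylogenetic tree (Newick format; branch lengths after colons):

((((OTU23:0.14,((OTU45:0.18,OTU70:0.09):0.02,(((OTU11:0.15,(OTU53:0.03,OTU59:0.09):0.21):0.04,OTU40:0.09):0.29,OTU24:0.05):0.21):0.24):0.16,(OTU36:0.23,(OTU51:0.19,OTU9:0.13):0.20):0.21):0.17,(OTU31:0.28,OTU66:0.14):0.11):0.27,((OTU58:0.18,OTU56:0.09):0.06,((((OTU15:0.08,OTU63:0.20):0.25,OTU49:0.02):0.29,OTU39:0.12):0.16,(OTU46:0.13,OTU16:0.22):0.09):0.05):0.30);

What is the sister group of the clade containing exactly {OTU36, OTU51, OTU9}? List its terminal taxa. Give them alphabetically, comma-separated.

OTU11, OTU23, OTU24, OTU40, OTU45, OTU53, OTU59, OTU70

The clade containing exactly {OTU36, OTU51, OTU9} attaches to the tree at the node subtending ((OTU23,((OTU45,OTU70),(((OTU11,(OTU53,OTU59)),OTU40),OTU24))),(OTU36,(OTU51,OTU9))).
The other lineage descending from that same node — the sister group — is (OTU23,((OTU45,OTU70),(((OTU11,(OTU53,OTU59)),OTU40),OTU24))); its 8 tips in alphabetical order are the answer.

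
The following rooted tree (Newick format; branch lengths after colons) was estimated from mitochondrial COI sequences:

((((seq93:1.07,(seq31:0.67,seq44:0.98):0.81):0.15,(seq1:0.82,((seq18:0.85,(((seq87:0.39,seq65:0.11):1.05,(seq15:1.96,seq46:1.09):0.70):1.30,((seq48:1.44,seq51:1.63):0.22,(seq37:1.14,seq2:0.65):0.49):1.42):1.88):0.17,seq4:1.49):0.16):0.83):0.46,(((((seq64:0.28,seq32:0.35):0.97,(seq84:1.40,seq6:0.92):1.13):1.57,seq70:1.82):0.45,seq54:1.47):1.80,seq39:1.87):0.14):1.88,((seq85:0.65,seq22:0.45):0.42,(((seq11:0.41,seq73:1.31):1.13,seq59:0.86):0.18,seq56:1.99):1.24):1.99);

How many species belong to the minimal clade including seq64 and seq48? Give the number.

The MRCA of seq64 and seq48 is the node subtending (((seq93,(seq31,seq44)),(seq1,((seq18,(((seq87,seq65),(seq15,seq46)),((seq48,seq51),(seq37,seq2)))),seq4))),(((((seq64,seq32),(seq84,seq6)),seq70),seq54),seq39)).
That clade contains 21 terminal taxa: seq1, seq15, seq18, seq2, seq31, seq32, seq37, seq39, seq4, seq44, seq46, seq48, seq51, seq54, seq6, seq64, seq65, seq70, seq84, seq87, seq93.

21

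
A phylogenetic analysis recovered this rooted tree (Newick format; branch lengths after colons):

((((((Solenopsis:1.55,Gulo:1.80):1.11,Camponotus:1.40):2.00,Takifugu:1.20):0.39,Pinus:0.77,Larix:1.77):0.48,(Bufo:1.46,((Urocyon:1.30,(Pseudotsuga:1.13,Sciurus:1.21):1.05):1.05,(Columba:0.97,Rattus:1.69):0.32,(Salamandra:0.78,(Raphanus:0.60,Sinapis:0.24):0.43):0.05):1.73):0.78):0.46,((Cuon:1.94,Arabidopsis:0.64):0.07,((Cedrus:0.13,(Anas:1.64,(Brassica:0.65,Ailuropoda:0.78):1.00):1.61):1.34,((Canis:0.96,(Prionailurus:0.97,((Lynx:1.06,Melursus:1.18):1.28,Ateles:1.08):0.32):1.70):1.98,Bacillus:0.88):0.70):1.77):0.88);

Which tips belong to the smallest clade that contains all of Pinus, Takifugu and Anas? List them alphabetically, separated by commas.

Ailuropoda, Anas, Arabidopsis, Ateles, Bacillus, Brassica, Bufo, Camponotus, Canis, Cedrus, Columba, Cuon, Gulo, Larix, Lynx, Melursus, Pinus, Prionailurus, Pseudotsuga, Raphanus, Rattus, Salamandra, Sciurus, Sinapis, Solenopsis, Takifugu, Urocyon

Tracing Pinus: it sits inside ((((Solenopsis,Gulo),Camponotus),Takifugu),Pinus,Larix).
Tracing Takifugu: it sits inside (((Solenopsis,Gulo),Camponotus),Takifugu).
Tracing Anas: it sits inside (Anas,(Brassica,Ailuropoda)).
The smallest clade enclosing all 3 is the whole tree (their MRCA is the root), so the answer is all 27 tips in alphabetical order.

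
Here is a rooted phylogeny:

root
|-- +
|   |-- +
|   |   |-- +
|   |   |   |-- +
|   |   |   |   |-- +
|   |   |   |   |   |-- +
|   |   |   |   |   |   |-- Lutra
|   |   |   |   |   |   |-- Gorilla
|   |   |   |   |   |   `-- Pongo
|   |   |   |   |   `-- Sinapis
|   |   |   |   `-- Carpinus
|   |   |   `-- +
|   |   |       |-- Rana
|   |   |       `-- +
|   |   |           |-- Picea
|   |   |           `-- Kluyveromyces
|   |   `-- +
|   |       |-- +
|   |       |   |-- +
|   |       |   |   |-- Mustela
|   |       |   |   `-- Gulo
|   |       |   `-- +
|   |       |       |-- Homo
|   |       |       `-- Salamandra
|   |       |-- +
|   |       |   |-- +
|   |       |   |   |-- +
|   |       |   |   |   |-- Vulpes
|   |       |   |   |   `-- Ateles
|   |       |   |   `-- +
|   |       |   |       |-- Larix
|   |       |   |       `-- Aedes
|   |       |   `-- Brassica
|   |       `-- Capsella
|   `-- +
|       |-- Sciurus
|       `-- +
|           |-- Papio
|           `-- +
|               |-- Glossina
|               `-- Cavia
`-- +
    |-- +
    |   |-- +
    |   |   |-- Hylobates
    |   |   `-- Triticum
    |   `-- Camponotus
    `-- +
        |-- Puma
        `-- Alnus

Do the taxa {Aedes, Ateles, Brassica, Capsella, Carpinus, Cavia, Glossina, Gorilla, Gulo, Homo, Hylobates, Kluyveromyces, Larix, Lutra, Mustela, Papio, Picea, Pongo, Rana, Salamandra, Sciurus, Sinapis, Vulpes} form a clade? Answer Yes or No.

No

The MRCA of the listed taxa is the root, so the smallest clade containing them is the whole tree.
That clade also contains Alnus, Camponotus, Puma, Triticum, which are not in the proposed group, so the group is not monophyletic.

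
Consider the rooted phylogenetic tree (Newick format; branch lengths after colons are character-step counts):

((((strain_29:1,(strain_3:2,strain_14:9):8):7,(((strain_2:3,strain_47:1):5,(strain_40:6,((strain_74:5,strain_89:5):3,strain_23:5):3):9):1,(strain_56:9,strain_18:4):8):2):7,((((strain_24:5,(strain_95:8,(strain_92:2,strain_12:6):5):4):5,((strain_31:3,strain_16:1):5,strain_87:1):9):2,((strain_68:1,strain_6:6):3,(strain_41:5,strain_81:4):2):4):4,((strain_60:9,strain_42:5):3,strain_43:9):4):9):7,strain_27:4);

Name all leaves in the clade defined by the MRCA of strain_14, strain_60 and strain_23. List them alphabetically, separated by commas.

Tracing strain_14: it sits inside (strain_3,strain_14).
Tracing strain_60: it sits inside (strain_60,strain_42).
Tracing strain_23: it sits inside ((strain_74,strain_89),strain_23).
The smallest clade enclosing all 3 is (((strain_29,(strain_3,strain_14)),(((strain_2,strain_47),(strain_40,((strain_74,strain_89),strain_23))),(strain_56,strain_18))),((((strain_24,(strain_95,(strain_92,strain_12))),((strain_31,strain_16),strain_87)),((strain_68,strain_6),(strain_41,strain_81))),((strain_60,strain_42),strain_43))); the answer is its 25 terminal taxa in alphabetical order.

strain_12, strain_14, strain_16, strain_18, strain_2, strain_23, strain_24, strain_29, strain_3, strain_31, strain_40, strain_41, strain_42, strain_43, strain_47, strain_56, strain_6, strain_60, strain_68, strain_74, strain_81, strain_87, strain_89, strain_92, strain_95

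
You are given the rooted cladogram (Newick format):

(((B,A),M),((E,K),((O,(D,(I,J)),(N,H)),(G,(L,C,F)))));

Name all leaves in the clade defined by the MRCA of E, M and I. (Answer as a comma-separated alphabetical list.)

Tracing E: it sits inside (E,K).
Tracing M: it sits inside ((B,A),M).
Tracing I: it sits inside (I,J).
The smallest clade enclosing all 3 is the whole tree (their MRCA is the root), so the answer is all 15 tips in alphabetical order.

A, B, C, D, E, F, G, H, I, J, K, L, M, N, O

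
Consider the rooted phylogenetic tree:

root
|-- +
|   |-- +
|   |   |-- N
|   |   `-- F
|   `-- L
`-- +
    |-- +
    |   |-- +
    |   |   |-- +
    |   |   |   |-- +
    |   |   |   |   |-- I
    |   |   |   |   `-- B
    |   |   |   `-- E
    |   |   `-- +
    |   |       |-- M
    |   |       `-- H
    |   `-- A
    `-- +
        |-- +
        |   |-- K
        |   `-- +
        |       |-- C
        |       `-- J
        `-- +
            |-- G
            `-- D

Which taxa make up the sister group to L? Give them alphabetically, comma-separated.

L attaches to the tree at the node subtending ((N,F),L).
The other lineage descending from that same node — the sister group — is (N,F); its 2 tips in alphabetical order are the answer.

F, N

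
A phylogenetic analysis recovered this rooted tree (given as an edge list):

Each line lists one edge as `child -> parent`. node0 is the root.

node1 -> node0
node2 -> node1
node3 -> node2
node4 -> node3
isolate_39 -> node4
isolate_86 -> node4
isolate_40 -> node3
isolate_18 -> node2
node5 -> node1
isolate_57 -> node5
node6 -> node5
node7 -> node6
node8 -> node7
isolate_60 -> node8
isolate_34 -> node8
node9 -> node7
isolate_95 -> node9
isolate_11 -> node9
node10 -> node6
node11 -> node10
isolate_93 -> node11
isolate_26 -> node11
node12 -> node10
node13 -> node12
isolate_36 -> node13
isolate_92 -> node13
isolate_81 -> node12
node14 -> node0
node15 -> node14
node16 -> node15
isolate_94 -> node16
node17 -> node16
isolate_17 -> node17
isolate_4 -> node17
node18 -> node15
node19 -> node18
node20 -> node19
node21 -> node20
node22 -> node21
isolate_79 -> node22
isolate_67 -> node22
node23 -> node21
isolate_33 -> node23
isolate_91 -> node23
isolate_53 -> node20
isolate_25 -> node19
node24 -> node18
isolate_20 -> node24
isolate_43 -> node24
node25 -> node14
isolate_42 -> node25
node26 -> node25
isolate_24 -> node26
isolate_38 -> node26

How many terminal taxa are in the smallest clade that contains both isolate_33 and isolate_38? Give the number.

14

The MRCA of isolate_33 and isolate_38 is the node subtending (((isolate_94,(isolate_17,isolate_4)),(((((isolate_79,isolate_67),(isolate_33,isolate_91)),isolate_53),isolate_25),(isolate_20,isolate_43))),(isolate_42,(isolate_24,isolate_38))).
That clade contains 14 terminal taxa: isolate_17, isolate_20, isolate_24, isolate_25, isolate_33, isolate_38, isolate_4, isolate_42, isolate_43, isolate_53, isolate_67, isolate_79, isolate_91, isolate_94.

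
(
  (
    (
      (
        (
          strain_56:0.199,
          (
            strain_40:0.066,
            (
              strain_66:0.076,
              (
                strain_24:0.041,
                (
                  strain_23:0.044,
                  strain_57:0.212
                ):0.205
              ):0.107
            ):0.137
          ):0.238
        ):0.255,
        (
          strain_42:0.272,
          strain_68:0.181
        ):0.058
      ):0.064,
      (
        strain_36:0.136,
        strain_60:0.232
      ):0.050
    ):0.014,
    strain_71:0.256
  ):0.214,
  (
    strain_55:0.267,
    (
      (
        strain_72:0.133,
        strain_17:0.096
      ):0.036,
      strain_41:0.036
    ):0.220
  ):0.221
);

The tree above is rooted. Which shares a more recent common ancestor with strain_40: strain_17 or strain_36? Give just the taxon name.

strain_36

The MRCA of strain_40 and strain_36 subtends (((strain_56,(strain_40,(strain_66,(strain_24,(strain_23,strain_57))))),(strain_42,strain_68)),(strain_36,strain_60)) (10 taxa).
The MRCA of strain_40 and strain_17 is the root, subtending the entire tree (15 taxa).
The first is nested inside the second, so strain_40 shares a more recent common ancestor with strain_36.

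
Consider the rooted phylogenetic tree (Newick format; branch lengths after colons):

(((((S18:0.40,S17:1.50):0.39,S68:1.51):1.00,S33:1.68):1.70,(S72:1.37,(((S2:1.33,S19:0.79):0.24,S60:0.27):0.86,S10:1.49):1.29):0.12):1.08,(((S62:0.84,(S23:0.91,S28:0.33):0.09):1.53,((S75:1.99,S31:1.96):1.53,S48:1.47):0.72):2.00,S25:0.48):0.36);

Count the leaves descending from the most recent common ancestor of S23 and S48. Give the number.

The MRCA of S23 and S48 is the node subtending ((S62,(S23,S28)),((S75,S31),S48)).
That clade contains 6 terminal taxa: S23, S28, S31, S48, S62, S75.

6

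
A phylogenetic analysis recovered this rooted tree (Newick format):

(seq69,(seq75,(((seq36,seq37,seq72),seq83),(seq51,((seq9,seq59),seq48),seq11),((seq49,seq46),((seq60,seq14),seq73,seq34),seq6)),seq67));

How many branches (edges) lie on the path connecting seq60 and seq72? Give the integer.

The MRCA of seq60 and seq72 is the node subtending (((seq36,seq37,seq72),seq83),(seq51,((seq9,seq59),seq48),seq11),((seq49,seq46),((seq60,seq14),seq73,seq34),seq6)).
From seq60 up to that node: 4 branches. From seq72 up to the same node: 3 branches. Total: 4 + 3 = 7.

7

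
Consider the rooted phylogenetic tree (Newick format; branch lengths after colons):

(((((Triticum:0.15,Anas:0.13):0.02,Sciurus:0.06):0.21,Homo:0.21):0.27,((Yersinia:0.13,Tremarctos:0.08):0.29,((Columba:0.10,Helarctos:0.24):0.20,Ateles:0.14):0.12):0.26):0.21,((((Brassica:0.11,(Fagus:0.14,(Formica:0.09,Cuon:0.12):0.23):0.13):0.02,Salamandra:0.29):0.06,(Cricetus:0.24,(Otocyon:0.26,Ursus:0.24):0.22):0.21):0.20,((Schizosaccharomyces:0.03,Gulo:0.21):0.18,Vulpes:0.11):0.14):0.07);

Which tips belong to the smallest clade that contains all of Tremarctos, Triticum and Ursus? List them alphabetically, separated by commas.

Anas, Ateles, Brassica, Columba, Cricetus, Cuon, Fagus, Formica, Gulo, Helarctos, Homo, Otocyon, Salamandra, Schizosaccharomyces, Sciurus, Tremarctos, Triticum, Ursus, Vulpes, Yersinia

Tracing Tremarctos: it sits inside (Yersinia,Tremarctos).
Tracing Triticum: it sits inside (Triticum,Anas).
Tracing Ursus: it sits inside (Otocyon,Ursus).
The smallest clade enclosing all 3 is the whole tree (their MRCA is the root), so the answer is all 20 tips in alphabetical order.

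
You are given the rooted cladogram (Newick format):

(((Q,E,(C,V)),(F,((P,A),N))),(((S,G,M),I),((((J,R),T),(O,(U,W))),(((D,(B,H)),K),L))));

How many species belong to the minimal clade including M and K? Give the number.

The MRCA of M and K is the node subtending (((S,G,M),I),((((J,R),T),(O,(U,W))),(((D,(B,H)),K),L))).
That clade contains 15 terminal taxa: B, D, G, H, I, J, K, L, M, O, R, S, T, U, W.

15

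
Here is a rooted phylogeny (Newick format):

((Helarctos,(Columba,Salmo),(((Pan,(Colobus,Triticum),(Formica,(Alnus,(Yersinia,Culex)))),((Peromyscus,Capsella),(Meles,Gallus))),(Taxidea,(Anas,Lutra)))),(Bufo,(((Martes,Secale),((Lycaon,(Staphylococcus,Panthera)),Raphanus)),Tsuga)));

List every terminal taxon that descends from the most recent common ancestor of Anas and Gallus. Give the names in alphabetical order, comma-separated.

Alnus, Anas, Capsella, Colobus, Culex, Formica, Gallus, Lutra, Meles, Pan, Peromyscus, Taxidea, Triticum, Yersinia

Tracing Anas: it sits inside (Anas,Lutra).
Tracing Gallus: it sits inside (Meles,Gallus).
The smallest clade enclosing both is (((Pan,(Colobus,Triticum),(Formica,(Alnus,(Yersinia,Culex)))),((Peromyscus,Capsella),(Meles,Gallus))),(Taxidea,(Anas,Lutra))); the answer is its 14 terminal taxa in alphabetical order.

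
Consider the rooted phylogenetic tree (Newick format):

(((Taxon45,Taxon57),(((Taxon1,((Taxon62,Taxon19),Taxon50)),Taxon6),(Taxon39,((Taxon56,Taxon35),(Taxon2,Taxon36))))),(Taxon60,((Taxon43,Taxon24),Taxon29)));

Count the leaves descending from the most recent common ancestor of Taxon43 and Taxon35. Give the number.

16

The MRCA of Taxon43 and Taxon35 is the root, so the clade is the entire tree.
That clade contains 16 terminal taxa: Taxon1, Taxon19, Taxon2, Taxon24, Taxon29, Taxon35, Taxon36, Taxon39, Taxon43, Taxon45, Taxon50, Taxon56, Taxon57, Taxon6, Taxon60, Taxon62.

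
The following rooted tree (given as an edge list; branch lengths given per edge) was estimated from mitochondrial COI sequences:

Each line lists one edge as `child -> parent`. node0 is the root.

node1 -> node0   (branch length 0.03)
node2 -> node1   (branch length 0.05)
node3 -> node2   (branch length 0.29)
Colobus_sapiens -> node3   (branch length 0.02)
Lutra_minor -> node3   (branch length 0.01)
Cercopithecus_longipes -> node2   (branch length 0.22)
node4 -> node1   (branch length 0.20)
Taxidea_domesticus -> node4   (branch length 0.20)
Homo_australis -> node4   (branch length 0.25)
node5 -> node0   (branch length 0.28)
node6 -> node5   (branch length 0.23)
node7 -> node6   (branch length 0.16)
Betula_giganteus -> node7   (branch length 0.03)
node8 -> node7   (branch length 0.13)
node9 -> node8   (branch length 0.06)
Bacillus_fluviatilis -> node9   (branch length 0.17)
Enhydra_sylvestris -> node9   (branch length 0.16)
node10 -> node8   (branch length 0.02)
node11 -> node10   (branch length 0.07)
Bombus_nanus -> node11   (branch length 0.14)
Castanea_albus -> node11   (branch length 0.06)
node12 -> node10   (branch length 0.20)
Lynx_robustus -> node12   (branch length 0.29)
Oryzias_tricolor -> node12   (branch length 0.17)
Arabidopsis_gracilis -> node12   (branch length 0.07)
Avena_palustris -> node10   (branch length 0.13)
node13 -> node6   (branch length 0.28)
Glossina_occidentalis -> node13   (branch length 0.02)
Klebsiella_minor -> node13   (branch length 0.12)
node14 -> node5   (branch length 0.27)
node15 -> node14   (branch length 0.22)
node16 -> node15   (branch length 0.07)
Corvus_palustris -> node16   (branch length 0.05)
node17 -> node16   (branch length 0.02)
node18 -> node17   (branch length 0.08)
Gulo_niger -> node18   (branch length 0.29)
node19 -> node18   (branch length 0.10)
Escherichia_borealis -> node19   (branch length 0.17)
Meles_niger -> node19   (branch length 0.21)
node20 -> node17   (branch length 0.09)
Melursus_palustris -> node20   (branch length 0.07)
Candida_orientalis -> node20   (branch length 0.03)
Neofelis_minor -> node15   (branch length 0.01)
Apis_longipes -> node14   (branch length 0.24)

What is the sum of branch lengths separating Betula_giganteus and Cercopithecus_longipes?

1.00

The path runs Betula_giganteus → … → MRCA → … → Cercopithecus_longipes; the MRCA is the root of the tree.
Branch lengths along that path: 0.03 + 0.16 + 0.23 + 0.28 + 0.03 + 0.05 + 0.22 = 1.00.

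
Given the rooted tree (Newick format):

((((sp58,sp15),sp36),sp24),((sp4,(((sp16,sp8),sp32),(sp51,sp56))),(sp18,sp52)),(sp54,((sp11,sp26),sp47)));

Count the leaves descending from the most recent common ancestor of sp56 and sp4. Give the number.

6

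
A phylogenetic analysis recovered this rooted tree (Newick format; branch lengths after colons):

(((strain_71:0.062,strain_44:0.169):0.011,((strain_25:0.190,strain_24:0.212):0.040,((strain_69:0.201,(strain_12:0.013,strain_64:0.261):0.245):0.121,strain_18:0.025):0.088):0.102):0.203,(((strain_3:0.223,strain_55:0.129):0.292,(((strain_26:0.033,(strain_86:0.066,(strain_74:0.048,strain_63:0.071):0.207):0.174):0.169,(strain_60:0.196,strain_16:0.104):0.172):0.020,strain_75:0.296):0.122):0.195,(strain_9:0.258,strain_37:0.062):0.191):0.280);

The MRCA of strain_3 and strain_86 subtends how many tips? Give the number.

The MRCA of strain_3 and strain_86 is the node subtending ((strain_3,strain_55),(((strain_26,(strain_86,(strain_74,strain_63))),(strain_60,strain_16)),strain_75)).
That clade contains 9 terminal taxa: strain_16, strain_26, strain_3, strain_55, strain_60, strain_63, strain_74, strain_75, strain_86.

9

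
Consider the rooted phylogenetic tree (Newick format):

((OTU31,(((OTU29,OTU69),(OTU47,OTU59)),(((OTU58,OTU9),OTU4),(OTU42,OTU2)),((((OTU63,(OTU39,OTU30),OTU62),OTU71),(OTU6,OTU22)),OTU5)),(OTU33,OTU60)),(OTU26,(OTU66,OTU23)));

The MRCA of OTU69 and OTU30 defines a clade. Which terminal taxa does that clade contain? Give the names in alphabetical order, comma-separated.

OTU2, OTU22, OTU29, OTU30, OTU39, OTU4, OTU42, OTU47, OTU5, OTU58, OTU59, OTU6, OTU62, OTU63, OTU69, OTU71, OTU9

Tracing OTU69: it sits inside (OTU29,OTU69).
Tracing OTU30: it sits inside (OTU39,OTU30).
The smallest clade enclosing both is (((OTU29,OTU69),(OTU47,OTU59)),(((OTU58,OTU9),OTU4),(OTU42,OTU2)),((((OTU63,(OTU39,OTU30),OTU62),OTU71),(OTU6,OTU22)),OTU5)); the answer is its 17 terminal taxa in alphabetical order.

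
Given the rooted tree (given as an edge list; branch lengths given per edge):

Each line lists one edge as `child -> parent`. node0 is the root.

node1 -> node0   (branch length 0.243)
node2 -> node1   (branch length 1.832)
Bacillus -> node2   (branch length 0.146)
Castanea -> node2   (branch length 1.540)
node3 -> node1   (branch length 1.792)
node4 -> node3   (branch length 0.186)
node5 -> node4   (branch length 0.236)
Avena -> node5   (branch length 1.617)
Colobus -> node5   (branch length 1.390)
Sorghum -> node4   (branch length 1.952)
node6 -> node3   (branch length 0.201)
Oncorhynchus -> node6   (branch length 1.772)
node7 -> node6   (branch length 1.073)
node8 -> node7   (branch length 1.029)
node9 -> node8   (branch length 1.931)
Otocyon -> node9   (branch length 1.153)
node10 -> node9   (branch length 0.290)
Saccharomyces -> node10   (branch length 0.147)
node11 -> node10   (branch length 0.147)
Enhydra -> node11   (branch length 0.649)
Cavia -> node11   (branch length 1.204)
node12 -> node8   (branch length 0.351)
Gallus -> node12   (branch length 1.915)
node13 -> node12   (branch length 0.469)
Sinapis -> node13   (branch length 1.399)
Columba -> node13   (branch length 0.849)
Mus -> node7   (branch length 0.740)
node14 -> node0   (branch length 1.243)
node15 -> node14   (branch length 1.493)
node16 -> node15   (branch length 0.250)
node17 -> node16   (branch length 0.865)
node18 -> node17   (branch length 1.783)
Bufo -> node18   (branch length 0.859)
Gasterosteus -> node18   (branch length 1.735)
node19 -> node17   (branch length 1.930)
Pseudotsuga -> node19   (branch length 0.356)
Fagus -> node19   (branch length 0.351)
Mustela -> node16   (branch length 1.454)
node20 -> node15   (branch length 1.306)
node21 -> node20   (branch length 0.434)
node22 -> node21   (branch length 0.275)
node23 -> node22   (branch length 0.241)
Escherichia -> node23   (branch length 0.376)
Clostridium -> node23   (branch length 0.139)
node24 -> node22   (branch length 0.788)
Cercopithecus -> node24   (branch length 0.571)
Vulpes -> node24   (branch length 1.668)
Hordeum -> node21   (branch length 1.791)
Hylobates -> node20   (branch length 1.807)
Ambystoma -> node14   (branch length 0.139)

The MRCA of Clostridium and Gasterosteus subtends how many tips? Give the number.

11

The MRCA of Clostridium and Gasterosteus is the node subtending ((((Bufo,Gasterosteus),(Pseudotsuga,Fagus)),Mustela),((((Escherichia,Clostridium),(Cercopithecus,Vulpes)),Hordeum),Hylobates)).
That clade contains 11 terminal taxa: Bufo, Cercopithecus, Clostridium, Escherichia, Fagus, Gasterosteus, Hordeum, Hylobates, Mustela, Pseudotsuga, Vulpes.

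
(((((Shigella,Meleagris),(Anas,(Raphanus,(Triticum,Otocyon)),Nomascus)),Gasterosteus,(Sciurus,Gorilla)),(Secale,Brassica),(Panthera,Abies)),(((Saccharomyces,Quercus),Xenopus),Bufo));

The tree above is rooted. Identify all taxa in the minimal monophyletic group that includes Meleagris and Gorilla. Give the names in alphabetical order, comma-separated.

Tracing Meleagris: it sits inside (Shigella,Meleagris).
Tracing Gorilla: it sits inside (Sciurus,Gorilla).
The smallest clade enclosing both is (((Shigella,Meleagris),(Anas,(Raphanus,(Triticum,Otocyon)),Nomascus)),Gasterosteus,(Sciurus,Gorilla)); the answer is its 10 terminal taxa in alphabetical order.

Anas, Gasterosteus, Gorilla, Meleagris, Nomascus, Otocyon, Raphanus, Sciurus, Shigella, Triticum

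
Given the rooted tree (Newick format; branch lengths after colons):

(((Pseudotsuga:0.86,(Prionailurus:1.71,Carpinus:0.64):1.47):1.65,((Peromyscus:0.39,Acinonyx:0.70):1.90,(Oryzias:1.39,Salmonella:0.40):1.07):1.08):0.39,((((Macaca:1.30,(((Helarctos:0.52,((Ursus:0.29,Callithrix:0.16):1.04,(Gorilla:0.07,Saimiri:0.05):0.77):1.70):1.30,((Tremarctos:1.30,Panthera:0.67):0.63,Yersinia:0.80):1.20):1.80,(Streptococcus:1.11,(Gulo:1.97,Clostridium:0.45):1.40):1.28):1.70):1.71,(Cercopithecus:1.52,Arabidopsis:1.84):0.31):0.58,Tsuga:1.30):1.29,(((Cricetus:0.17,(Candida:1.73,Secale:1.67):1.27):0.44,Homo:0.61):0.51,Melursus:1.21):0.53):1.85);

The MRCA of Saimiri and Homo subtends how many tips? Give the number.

20

The MRCA of Saimiri and Homo is the node subtending ((((Macaca,(((Helarctos,((Ursus,Callithrix),(Gorilla,Saimiri))),((Tremarctos,Panthera),Yersinia)),(Streptococcus,(Gulo,Clostridium)))),(Cercopithecus,Arabidopsis)),Tsuga),(((Cricetus,(Candida,Secale)),Homo),Melursus)).
That clade contains 20 terminal taxa: Arabidopsis, Callithrix, Candida, Cercopithecus, Clostridium, Cricetus, Gorilla, Gulo, Helarctos, Homo, Macaca, Melursus, Panthera, Saimiri, Secale, Streptococcus, Tremarctos, Tsuga, Ursus, Yersinia.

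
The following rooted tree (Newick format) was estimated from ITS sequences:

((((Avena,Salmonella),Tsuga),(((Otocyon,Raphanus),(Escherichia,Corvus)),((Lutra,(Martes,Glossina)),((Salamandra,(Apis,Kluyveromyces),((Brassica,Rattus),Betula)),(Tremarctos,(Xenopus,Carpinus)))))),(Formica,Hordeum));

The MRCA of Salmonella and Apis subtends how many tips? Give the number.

The MRCA of Salmonella and Apis is the node subtending (((Avena,Salmonella),Tsuga),(((Otocyon,Raphanus),(Escherichia,Corvus)),((Lutra,(Martes,Glossina)),((Salamandra,(Apis,Kluyveromyces),((Brassica,Rattus),Betula)),(Tremarctos,(Xenopus,Carpinus)))))).
That clade contains 19 terminal taxa: Apis, Avena, Betula, Brassica, Carpinus, Corvus, Escherichia, Glossina, Kluyveromyces, Lutra, Martes, Otocyon, Raphanus, Rattus, Salamandra, Salmonella, Tremarctos, Tsuga, Xenopus.

19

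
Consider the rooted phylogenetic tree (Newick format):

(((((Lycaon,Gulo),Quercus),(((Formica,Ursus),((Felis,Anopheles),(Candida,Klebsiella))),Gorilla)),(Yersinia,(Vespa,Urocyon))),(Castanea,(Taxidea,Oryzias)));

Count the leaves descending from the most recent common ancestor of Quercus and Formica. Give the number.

The MRCA of Quercus and Formica is the node subtending (((Lycaon,Gulo),Quercus),(((Formica,Ursus),((Felis,Anopheles),(Candida,Klebsiella))),Gorilla)).
That clade contains 10 terminal taxa: Anopheles, Candida, Felis, Formica, Gorilla, Gulo, Klebsiella, Lycaon, Quercus, Ursus.

10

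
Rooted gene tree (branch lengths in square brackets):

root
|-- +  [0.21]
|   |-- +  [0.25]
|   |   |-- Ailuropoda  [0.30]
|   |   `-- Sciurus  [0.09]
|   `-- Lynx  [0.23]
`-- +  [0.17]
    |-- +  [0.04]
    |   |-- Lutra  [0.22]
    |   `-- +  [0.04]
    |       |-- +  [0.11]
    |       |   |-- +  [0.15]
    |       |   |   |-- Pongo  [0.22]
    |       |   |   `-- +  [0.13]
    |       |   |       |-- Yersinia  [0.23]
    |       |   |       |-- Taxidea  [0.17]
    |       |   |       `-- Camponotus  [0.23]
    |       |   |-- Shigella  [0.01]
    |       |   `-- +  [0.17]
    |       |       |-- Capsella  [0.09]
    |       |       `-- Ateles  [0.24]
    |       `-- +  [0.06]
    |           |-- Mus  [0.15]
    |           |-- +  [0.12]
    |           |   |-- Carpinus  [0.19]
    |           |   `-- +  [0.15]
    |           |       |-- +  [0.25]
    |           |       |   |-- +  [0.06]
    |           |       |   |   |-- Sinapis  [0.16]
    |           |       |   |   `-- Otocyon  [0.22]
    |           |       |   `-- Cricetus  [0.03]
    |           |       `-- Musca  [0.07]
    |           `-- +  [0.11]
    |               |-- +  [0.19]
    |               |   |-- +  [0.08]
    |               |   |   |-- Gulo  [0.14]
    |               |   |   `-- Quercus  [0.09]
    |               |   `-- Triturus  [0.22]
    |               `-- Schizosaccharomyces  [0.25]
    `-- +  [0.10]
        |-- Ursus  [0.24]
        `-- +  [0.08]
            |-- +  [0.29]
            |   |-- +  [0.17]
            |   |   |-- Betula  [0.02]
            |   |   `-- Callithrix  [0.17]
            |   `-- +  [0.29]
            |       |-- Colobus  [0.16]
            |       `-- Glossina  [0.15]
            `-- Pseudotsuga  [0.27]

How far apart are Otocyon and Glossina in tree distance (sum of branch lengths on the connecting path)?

The path runs Otocyon → … → MRCA → … → Glossina; the MRCA is the node subtending ((Lutra,(((Pongo,(Yersinia,Taxidea,Camponotus)),Shigella,(Capsella,Ateles)),(Mus,(Carpinus,(((Sinapis,Otocyon),Cricetus),Musca)),(((Gulo,Quercus),Triturus),Schizosaccharomyces)))),(Ursus,(((Betula,Callithrix),(Colobus,Glossina)),Pseudotsuga))).
Branch lengths along that path: 0.22 + 0.06 + 0.25 + 0.15 + 0.12 + 0.06 + 0.04 + 0.04 + 0.10 + 0.08 + 0.29 + 0.29 + 0.15 = 1.85.

1.85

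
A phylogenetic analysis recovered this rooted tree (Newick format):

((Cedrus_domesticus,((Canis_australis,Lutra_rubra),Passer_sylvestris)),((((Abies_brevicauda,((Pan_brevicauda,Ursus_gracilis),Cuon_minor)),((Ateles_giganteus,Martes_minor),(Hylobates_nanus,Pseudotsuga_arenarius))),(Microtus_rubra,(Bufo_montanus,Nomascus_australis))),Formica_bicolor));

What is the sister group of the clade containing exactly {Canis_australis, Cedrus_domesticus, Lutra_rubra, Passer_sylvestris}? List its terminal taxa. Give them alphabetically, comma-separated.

Abies_brevicauda, Ateles_giganteus, Bufo_montanus, Cuon_minor, Formica_bicolor, Hylobates_nanus, Martes_minor, Microtus_rubra, Nomascus_australis, Pan_brevicauda, Pseudotsuga_arenarius, Ursus_gracilis

The clade containing exactly {Canis_australis, Cedrus_domesticus, Lutra_rubra, Passer_sylvestris} attaches directly to the root of the tree.
The other lineage descending from that same node — the sister group — is ((((Abies_brevicauda,((Pan_brevicauda,Ursus_gracilis),Cuon_minor)),((Ateles_giganteus,Martes_minor),(Hylobates_nanus,Pseudotsuga_arenarius))),(Microtus_rubra,(Bufo_montanus,Nomascus_australis))),Formica_bicolor); its 12 tips in alphabetical order are the answer.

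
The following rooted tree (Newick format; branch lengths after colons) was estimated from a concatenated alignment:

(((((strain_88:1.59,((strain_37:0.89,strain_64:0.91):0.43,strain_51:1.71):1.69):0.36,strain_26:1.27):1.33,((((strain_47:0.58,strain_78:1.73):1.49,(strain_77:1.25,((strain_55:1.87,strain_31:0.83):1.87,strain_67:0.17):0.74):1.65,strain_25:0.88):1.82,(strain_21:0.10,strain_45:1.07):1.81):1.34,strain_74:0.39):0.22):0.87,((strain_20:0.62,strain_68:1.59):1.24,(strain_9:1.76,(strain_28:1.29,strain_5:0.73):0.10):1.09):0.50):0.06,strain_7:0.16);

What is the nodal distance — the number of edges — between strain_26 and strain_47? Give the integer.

The MRCA of strain_26 and strain_47 is the node subtending (((strain_88,((strain_37,strain_64),strain_51)),strain_26),((((strain_47,strain_78),(strain_77,((strain_55,strain_31),strain_67)),strain_25),(strain_21,strain_45)),strain_74)).
From strain_26 up to that node: 2 branches. From strain_47 up to the same node: 5 branches. Total: 2 + 5 = 7.

7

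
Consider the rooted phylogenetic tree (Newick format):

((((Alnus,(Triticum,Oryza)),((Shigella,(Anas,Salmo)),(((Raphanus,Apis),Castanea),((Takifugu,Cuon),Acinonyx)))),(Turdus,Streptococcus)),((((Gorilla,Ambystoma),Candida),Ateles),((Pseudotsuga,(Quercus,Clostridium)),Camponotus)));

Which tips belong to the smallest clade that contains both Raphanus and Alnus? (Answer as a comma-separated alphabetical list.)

Acinonyx, Alnus, Anas, Apis, Castanea, Cuon, Oryza, Raphanus, Salmo, Shigella, Takifugu, Triticum

Tracing Raphanus: it sits inside (Raphanus,Apis).
Tracing Alnus: it sits inside (Alnus,(Triticum,Oryza)).
The smallest clade enclosing both is ((Alnus,(Triticum,Oryza)),((Shigella,(Anas,Salmo)),(((Raphanus,Apis),Castanea),((Takifugu,Cuon),Acinonyx)))); the answer is its 12 terminal taxa in alphabetical order.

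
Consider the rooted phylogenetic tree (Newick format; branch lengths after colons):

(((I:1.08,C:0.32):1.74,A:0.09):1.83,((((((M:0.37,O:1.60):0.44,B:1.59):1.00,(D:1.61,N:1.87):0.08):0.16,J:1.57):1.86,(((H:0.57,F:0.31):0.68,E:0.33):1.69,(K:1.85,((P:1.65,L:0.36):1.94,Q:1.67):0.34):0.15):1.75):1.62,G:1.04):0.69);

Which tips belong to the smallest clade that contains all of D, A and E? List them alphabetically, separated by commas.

Tracing D: it sits inside (D,N).
Tracing A: it sits inside ((I,C),A).
Tracing E: it sits inside ((H,F),E).
The smallest clade enclosing all 3 is the whole tree (their MRCA is the root), so the answer is all 17 tips in alphabetical order.

A, B, C, D, E, F, G, H, I, J, K, L, M, N, O, P, Q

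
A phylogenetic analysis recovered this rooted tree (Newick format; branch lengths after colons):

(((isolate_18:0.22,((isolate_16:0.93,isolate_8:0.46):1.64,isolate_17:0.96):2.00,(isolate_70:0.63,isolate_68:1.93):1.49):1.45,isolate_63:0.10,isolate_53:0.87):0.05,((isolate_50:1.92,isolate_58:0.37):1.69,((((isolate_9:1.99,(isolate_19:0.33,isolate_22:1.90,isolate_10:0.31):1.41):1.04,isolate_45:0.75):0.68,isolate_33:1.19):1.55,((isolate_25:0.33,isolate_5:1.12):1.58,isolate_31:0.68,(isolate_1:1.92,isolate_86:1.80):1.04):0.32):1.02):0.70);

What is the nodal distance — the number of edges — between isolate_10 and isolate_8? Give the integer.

12

The MRCA of isolate_10 and isolate_8 is the root of the tree.
From isolate_10 up to that node: 7 branches. From isolate_8 up to the same node: 5 branches. Total: 7 + 5 = 12.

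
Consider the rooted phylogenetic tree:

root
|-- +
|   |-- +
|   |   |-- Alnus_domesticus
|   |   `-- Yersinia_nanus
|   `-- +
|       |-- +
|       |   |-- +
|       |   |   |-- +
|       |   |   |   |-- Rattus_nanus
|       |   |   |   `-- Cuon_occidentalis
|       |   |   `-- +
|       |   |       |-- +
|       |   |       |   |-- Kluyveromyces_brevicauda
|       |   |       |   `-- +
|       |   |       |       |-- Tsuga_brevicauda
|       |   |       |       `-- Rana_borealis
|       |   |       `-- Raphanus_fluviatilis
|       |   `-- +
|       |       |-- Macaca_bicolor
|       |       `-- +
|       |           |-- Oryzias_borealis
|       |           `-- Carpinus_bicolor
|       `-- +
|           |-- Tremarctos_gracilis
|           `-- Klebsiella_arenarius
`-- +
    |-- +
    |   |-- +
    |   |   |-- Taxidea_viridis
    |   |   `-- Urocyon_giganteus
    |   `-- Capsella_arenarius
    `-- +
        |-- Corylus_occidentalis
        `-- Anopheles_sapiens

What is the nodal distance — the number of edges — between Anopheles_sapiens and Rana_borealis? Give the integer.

11

The MRCA of Anopheles_sapiens and Rana_borealis is the root of the tree.
From Anopheles_sapiens up to that node: 3 branches. From Rana_borealis up to the same node: 8 branches. Total: 3 + 8 = 11.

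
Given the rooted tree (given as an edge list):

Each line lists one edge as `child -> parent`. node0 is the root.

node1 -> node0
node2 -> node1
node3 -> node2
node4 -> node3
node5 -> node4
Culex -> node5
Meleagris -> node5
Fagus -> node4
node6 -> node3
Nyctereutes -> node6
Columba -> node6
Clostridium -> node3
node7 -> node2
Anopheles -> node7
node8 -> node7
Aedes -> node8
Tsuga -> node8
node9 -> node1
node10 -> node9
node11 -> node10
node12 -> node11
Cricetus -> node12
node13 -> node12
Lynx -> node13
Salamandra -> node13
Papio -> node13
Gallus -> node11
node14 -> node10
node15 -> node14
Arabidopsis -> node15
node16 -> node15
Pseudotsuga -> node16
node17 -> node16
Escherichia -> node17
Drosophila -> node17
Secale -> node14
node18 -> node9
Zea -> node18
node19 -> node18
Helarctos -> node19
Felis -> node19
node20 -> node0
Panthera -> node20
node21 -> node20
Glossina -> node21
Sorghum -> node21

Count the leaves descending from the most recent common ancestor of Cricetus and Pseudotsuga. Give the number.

The MRCA of Cricetus and Pseudotsuga is the node subtending (((Cricetus,(Lynx,Salamandra,Papio)),Gallus),((Arabidopsis,(Pseudotsuga,(Escherichia,Drosophila))),Secale)).
That clade contains 10 terminal taxa: Arabidopsis, Cricetus, Drosophila, Escherichia, Gallus, Lynx, Papio, Pseudotsuga, Salamandra, Secale.

10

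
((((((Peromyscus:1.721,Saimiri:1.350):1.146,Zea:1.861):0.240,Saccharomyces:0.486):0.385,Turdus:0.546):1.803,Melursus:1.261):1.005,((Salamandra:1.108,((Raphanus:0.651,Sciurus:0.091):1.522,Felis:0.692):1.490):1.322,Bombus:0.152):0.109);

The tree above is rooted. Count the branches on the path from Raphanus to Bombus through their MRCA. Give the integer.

5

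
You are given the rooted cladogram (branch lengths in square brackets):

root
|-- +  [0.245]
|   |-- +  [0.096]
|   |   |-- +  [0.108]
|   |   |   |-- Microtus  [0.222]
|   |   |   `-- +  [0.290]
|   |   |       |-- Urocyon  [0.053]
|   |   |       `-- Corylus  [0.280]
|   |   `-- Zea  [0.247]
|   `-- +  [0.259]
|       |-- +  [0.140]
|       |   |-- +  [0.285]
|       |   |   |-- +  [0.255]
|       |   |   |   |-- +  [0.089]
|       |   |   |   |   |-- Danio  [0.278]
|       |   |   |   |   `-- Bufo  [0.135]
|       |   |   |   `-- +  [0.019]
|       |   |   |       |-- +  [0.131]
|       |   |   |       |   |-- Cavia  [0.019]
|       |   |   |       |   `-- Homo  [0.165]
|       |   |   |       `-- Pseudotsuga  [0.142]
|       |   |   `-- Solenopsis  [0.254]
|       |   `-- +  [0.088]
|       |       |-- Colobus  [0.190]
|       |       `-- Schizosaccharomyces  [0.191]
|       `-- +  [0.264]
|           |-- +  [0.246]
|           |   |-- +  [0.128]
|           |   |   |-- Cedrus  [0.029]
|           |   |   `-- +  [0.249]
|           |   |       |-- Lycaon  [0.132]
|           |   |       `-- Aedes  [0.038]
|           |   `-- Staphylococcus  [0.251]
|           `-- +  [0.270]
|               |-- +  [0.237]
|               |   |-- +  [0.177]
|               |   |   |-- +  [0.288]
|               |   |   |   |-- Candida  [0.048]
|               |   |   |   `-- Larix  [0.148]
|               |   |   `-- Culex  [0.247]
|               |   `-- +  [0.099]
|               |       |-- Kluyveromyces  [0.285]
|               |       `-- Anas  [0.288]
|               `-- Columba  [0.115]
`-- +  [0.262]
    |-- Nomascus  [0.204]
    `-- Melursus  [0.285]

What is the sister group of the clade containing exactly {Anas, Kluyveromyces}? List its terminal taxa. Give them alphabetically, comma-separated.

The clade containing exactly {Anas, Kluyveromyces} attaches to the tree at the node subtending (((Candida,Larix),Culex),(Kluyveromyces,Anas)).
The other lineage descending from that same node — the sister group — is ((Candida,Larix),Culex); its 3 tips in alphabetical order are the answer.

Candida, Culex, Larix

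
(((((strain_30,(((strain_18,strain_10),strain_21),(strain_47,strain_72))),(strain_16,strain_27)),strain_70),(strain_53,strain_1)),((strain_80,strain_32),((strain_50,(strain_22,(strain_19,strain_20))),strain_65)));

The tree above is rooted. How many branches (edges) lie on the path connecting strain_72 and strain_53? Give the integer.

8

The MRCA of strain_72 and strain_53 is the node subtending ((((strain_30,(((strain_18,strain_10),strain_21),(strain_47,strain_72))),(strain_16,strain_27)),strain_70),(strain_53,strain_1)).
From strain_72 up to that node: 6 branches. From strain_53 up to the same node: 2 branches. Total: 6 + 2 = 8.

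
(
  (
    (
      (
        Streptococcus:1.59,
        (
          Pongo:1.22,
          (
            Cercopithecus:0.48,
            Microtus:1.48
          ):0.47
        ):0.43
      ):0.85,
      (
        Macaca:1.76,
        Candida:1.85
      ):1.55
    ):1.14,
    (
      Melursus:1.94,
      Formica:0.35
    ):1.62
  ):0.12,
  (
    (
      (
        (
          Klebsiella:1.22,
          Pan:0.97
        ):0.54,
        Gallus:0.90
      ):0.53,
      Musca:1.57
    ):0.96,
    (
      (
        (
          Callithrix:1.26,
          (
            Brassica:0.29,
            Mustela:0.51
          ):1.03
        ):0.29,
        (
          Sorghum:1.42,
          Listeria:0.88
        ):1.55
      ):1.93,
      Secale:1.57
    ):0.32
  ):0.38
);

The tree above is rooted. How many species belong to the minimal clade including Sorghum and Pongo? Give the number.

18

The MRCA of Sorghum and Pongo is the root, so the clade is the entire tree.
That clade contains 18 terminal taxa: Brassica, Callithrix, Candida, Cercopithecus, Formica, Gallus, Klebsiella, Listeria, Macaca, Melursus, Microtus, Musca, Mustela, Pan, Pongo, Secale, Sorghum, Streptococcus.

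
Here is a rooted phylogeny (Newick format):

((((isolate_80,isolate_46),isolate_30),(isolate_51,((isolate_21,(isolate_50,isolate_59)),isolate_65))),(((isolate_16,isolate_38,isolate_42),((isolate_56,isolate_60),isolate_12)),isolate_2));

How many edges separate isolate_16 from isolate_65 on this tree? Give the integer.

8

The MRCA of isolate_16 and isolate_65 is the root of the tree.
From isolate_16 up to that node: 4 branches. From isolate_65 up to the same node: 4 branches. Total: 4 + 4 = 8.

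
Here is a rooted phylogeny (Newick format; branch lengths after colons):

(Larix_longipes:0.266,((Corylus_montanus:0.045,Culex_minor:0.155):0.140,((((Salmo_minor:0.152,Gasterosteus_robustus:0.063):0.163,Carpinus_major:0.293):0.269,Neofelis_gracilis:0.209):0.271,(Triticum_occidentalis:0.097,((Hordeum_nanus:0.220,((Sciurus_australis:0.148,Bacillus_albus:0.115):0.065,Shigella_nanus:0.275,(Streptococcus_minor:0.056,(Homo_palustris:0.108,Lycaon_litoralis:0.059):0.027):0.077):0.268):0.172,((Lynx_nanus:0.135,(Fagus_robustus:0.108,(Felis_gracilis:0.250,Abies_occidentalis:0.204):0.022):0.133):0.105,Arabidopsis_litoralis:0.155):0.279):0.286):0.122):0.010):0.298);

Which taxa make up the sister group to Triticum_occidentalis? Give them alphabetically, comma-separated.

Abies_occidentalis, Arabidopsis_litoralis, Bacillus_albus, Fagus_robustus, Felis_gracilis, Homo_palustris, Hordeum_nanus, Lycaon_litoralis, Lynx_nanus, Sciurus_australis, Shigella_nanus, Streptococcus_minor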